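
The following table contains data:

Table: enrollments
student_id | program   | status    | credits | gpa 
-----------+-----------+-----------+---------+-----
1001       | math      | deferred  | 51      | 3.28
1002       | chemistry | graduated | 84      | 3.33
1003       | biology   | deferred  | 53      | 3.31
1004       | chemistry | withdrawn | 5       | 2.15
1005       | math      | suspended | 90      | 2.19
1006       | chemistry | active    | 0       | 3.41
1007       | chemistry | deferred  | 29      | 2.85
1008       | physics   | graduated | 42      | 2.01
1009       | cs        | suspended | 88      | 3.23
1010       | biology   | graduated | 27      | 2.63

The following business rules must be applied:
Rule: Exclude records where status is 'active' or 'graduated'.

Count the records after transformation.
6

Step 1: Count records to exclude
  - 1 (active) + 3 (graduated) = 4 records
Step 2: Total records: 10
Step 3: Remaining = 10 - 4 = 6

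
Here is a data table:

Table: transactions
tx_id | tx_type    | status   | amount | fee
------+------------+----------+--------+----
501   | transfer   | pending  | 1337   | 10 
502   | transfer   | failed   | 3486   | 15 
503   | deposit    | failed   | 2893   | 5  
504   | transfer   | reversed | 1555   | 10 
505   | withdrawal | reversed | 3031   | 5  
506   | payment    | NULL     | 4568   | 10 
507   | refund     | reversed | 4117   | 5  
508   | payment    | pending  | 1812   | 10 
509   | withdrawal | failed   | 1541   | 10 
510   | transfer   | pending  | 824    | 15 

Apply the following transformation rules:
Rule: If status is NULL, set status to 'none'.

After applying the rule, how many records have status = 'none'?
1

Step 1: Count records where status IS NULL
Step 2: Found 1 records with NULL status
Step 3: These records will have status set to 'none'
Step 4: Records already having status = 'none': 0
Step 5: Answer: 1 + 0 = 1 records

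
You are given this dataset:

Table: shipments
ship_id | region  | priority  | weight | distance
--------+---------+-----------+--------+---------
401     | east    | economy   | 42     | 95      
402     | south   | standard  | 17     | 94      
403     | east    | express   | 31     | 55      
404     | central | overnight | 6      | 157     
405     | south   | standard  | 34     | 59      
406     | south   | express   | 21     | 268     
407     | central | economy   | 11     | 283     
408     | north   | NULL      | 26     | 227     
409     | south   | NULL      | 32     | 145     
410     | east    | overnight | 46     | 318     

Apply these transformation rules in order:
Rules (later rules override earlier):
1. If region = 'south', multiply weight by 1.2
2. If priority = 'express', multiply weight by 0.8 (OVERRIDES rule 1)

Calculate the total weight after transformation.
272.2

Step 1: Rule 2 takes priority for records with priority = 'express'
  - 2 records: 52 × 0.8 = 41.6
Step 2: Rule 1 applies to remaining records with region = 'south'
  - 3 records: 83 × 1.2 = 99.6
Step 3: Other records unchanged: 131
Step 4: Final sum = 41.6 + 99.6 + 131 = 272.2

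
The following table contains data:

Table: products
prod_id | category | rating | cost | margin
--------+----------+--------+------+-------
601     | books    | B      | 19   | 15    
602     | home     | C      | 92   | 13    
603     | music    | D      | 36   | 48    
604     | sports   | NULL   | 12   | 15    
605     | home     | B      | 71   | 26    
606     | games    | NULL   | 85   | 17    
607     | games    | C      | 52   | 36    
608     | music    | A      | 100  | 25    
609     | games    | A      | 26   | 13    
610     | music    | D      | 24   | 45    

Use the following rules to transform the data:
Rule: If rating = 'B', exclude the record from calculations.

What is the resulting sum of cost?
427

Step 1: Identify records where rating = 'B'
Step 2: The excluded records sum to 90
Step 3: Original total cost = 517
Step 4: Remaining total = 517 - 90 = 427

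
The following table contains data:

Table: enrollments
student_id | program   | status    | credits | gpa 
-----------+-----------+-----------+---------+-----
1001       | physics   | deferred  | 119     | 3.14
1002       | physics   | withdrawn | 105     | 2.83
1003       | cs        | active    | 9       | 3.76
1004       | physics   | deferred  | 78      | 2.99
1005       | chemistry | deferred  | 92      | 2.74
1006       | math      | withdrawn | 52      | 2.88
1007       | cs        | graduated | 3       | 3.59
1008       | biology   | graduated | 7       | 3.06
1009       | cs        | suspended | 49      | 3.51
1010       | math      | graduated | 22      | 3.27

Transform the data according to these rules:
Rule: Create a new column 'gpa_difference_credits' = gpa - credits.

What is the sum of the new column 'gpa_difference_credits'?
-504.23

Step 1: For each record, compute gpa - credits
Example calculations:
  3.14 - 119 = -115.86
  2.83 - 105 = -102.17
  3.76 - 9 = -5.24
  ...
Step 2: Sum all derived values
Step 3: Total = -504.23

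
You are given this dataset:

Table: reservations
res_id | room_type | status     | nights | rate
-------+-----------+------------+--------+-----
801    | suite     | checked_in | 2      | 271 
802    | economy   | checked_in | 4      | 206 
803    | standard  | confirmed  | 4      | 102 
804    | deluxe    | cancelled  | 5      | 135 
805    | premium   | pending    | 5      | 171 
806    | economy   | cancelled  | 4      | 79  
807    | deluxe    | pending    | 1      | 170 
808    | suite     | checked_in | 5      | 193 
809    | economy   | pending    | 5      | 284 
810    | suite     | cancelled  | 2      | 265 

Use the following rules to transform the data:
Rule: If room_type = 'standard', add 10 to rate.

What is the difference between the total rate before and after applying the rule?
10

Step 1: Original sum of rate = 1876
Step 2: 1 records have room_type = 'standard'
Step 3: Each affected record changes by 10
Step 4: Total change = 1 × 10 = 10
Step 5: New sum = 1876 + 10 = 1886
Step 6: Difference = |1886 - 1876| = 10
        (Sum increased by 10)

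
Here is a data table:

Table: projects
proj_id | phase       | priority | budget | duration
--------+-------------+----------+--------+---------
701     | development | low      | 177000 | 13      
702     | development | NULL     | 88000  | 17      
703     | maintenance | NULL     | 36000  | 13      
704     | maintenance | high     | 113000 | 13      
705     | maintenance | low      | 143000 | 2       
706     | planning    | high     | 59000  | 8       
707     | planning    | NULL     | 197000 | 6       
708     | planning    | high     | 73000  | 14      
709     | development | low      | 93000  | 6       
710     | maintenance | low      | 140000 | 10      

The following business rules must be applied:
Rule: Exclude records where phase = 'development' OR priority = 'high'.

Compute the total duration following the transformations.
31

Step 1: Find records where phase = 'development' OR priority = 'high'
Step 2: 6 records match, summing to 71
Step 3: Original sum: 102
Step 4: Remaining sum = 102 - 71 = 31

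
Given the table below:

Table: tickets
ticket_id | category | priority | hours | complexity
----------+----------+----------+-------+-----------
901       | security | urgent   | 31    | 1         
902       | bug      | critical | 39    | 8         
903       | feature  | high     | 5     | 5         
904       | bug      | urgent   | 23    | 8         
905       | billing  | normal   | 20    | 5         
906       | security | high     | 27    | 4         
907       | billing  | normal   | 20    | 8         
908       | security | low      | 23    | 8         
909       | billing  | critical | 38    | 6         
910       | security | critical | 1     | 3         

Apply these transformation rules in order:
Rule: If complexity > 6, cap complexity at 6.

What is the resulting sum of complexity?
48

Step 1: 4 records have complexity > 6
Step 2: These records originally summed to 32
Step 3: After capping: 4 × 6 = 24
Step 4: Unaffected records sum: 24
Step 5: Final sum = 24 + 24 = 48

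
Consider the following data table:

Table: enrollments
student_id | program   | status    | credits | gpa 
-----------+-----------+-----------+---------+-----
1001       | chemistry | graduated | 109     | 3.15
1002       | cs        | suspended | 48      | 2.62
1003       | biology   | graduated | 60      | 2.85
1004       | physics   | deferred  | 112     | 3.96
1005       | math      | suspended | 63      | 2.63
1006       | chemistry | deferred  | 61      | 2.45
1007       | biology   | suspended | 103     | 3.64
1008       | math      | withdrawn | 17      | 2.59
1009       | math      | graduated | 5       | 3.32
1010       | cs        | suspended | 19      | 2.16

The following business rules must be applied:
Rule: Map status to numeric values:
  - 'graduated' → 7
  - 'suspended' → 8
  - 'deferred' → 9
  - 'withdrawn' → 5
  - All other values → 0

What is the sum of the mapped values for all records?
76

Step 1: Apply mapping to each record
Step 2: Count by status:
  'graduated': 3 records × 7 = 21
  'suspended': 4 records × 8 = 32
  'deferred': 2 records × 9 = 18
  'withdrawn': 1 records × 5 = 5
Step 3: Sum all mapped values = 76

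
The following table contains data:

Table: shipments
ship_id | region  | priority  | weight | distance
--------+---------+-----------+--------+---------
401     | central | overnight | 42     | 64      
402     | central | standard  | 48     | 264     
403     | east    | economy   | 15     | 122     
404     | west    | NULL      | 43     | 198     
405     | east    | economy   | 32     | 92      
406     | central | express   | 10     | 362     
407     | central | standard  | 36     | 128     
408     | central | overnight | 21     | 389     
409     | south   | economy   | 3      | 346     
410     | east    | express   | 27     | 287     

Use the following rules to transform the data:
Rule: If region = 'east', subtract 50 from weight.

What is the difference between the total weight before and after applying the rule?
150

Step 1: Original sum of weight = 277
Step 2: 3 records have region = 'east'
Step 3: Each affected record changes by -50
Step 4: Total change = 3 × -50 = -150
Step 5: New sum = 277 + -150 = 127
Step 6: Difference = |127 - 277| = 150
        (Sum decreased by 150)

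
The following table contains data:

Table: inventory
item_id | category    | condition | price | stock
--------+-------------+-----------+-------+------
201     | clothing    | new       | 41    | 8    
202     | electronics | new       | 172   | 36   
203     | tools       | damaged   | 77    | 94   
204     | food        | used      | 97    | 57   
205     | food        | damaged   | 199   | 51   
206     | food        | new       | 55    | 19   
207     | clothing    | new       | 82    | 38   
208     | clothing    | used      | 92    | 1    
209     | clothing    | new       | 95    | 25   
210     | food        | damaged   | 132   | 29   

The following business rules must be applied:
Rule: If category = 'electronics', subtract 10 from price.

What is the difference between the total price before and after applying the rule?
10

Step 1: Original sum of price = 1042
Step 2: 1 records have category = 'electronics'
Step 3: Each affected record changes by -10
Step 4: Total change = 1 × -10 = -10
Step 5: New sum = 1042 + -10 = 1032
Step 6: Difference = |1032 - 1042| = 10
        (Sum decreased by 10)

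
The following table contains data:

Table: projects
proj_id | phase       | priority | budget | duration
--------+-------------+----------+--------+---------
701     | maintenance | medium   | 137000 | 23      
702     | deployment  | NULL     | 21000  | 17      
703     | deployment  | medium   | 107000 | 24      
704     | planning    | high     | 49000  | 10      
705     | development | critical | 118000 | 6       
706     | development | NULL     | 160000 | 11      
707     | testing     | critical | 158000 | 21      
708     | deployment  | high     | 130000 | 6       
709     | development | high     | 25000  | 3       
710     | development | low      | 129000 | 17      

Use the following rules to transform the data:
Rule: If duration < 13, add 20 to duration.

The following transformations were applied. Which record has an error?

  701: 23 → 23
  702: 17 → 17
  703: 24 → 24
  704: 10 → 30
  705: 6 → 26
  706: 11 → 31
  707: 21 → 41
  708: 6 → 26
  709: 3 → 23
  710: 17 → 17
Record 707 has an error. The correct transformed value should be 21, not 41.

Step 1: Check each record against the rule
Step 2: Record 707 has duration = 21
Step 3: Since 21 >= 13, the bonus should not have been applied
Step 4: Correct value = 21, but claimed value = 41
Conclusion: Record 707 has the error.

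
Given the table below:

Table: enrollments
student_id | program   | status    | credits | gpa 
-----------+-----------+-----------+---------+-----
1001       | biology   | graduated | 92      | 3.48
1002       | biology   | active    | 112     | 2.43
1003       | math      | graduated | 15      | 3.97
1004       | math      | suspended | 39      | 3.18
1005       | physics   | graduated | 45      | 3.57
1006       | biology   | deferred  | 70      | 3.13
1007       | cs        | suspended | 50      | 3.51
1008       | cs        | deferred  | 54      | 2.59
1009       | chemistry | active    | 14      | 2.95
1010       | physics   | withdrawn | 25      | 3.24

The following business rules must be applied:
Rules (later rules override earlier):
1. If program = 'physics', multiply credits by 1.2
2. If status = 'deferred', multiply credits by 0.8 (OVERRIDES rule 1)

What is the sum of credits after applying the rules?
505.2

Step 1: Rule 2 takes priority for records with status = 'deferred'
  - 2 records: 124 × 0.8 = 99.2
Step 2: Rule 1 applies to remaining records with program = 'physics'
  - 2 records: 70 × 1.2 = 84.0
Step 3: Other records unchanged: 322
Step 4: Final sum = 99.2 + 84.0 + 322 = 505.2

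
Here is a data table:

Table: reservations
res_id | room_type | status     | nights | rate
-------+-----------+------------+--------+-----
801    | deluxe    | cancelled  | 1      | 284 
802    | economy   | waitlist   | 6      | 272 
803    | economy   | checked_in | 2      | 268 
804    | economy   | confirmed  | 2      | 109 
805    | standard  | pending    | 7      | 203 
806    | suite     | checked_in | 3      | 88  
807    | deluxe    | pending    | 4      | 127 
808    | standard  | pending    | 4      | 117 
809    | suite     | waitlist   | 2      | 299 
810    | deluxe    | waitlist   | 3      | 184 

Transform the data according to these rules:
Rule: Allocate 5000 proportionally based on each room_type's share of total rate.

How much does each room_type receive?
deluxe: 1524.86, economy: 1663.25, standard: 820.09, suite: 991.8

Step 1: Calculate total rate = 1951
Step 2: Calculate each room_type's proportion:
  deluxe: 595/1951 = 30.50% → 1524.86
  economy: 649/1951 = 33.26% → 1663.25
  standard: 320/1951 = 16.40% → 820.09
  suite: 387/1951 = 19.84% → 991.8
Step 3: Verify: sum of allocations ≈ 5000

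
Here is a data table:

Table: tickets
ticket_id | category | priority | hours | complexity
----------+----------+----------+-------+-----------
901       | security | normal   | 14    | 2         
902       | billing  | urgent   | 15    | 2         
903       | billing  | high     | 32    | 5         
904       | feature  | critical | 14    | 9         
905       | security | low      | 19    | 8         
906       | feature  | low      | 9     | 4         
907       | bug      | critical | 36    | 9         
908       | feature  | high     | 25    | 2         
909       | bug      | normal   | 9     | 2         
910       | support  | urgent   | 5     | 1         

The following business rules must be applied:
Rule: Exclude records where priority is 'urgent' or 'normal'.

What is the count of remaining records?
6

Step 1: Count records to exclude
  - 2 (urgent) + 2 (normal) = 4 records
Step 2: Total records: 10
Step 3: Remaining = 10 - 4 = 6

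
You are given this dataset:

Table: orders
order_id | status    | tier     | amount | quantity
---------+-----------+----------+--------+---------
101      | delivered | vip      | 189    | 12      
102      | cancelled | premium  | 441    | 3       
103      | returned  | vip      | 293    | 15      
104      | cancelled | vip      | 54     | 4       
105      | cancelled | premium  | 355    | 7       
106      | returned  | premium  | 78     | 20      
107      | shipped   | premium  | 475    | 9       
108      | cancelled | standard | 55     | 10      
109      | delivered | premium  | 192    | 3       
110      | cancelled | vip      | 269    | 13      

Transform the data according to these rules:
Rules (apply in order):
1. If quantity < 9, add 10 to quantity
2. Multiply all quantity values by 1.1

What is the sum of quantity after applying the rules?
149.6

Step 1: Apply Rule 1 - Add 10 to records with quantity < 9
  - 4 records affected: 17 + (4 × 10) = 57
  - Unaffected records: 79
  - Sum after Rule 1: 136
Step 2: Apply Rule 2 - Multiply all by 1.1
  - 136 × 1.1 = 149.6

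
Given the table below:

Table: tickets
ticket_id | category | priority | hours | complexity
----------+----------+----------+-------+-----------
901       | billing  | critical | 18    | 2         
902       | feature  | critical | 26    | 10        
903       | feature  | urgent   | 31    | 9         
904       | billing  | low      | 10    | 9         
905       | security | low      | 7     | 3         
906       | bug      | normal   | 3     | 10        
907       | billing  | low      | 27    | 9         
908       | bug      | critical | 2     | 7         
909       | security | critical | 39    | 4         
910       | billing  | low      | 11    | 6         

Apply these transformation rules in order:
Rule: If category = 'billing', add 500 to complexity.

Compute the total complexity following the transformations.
2069

Step 1: Count records where category = 'billing': 4
Step 2: Total bonus added: 4 × 500 = 2000
Step 3: Original sum of complexity: 69
Step 4: Final sum = 69 + 2000 = 2069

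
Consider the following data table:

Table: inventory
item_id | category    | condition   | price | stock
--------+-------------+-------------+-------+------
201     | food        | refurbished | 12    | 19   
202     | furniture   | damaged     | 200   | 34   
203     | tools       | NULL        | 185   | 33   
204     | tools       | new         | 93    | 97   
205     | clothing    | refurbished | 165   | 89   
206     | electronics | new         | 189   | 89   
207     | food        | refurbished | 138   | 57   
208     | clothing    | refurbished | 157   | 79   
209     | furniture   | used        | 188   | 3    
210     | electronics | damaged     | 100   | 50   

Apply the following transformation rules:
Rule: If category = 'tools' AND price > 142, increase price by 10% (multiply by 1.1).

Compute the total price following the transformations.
1445.5

Step 1: Find records where category = 'tools' AND price > 142
Step 2: 1 records match, summing to 185
Step 3: After multiplier: 185 × 1.1 = 203.5
Step 4: Unaffected records sum: 1242
Step 5: Final sum = 203.5 + 1242 = 1445.5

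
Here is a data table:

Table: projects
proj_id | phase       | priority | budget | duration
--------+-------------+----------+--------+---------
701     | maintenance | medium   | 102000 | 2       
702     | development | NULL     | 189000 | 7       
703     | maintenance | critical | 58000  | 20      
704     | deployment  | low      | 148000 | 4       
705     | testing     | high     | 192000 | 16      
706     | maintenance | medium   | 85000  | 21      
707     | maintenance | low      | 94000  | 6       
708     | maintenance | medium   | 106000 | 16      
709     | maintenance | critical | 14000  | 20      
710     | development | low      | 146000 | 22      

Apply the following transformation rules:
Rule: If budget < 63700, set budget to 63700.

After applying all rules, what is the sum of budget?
1189400

Step 1: 2 records have budget < 63700
Step 2: These records originally summed to 72000
Step 3: After setting to minimum: 2 × 63700 = 127400
Step 4: Unaffected records sum: 1062000
Step 5: Final sum = 127400 + 1062000 = 1189400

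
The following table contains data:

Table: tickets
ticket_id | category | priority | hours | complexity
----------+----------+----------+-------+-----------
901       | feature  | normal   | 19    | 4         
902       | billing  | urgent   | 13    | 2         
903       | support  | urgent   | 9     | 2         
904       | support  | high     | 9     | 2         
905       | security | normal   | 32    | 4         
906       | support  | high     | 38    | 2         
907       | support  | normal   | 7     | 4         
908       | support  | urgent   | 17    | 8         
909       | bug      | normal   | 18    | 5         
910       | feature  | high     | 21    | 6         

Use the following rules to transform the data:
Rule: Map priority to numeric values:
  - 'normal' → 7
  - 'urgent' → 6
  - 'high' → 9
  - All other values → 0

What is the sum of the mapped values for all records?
73

Step 1: Apply mapping to each record
Step 2: Count by status:
  'normal': 4 records × 7 = 28
  'urgent': 3 records × 6 = 18
  'high': 3 records × 9 = 27
Step 3: Sum all mapped values = 73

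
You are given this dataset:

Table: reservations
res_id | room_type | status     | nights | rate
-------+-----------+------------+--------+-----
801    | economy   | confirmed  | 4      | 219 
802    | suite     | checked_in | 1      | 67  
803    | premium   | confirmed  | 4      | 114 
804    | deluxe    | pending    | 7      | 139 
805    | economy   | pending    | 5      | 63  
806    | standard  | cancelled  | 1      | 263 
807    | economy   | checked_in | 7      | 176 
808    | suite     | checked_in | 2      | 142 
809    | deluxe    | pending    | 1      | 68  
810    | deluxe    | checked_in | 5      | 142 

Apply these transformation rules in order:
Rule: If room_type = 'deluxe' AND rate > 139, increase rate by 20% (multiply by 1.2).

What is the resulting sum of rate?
1421.4

Step 1: Find records where room_type = 'deluxe' AND rate > 139
Step 2: 1 records match, summing to 142
Step 3: After multiplier: 142 × 1.2 = 170.4
Step 4: Unaffected records sum: 1251
Step 5: Final sum = 170.4 + 1251 = 1421.4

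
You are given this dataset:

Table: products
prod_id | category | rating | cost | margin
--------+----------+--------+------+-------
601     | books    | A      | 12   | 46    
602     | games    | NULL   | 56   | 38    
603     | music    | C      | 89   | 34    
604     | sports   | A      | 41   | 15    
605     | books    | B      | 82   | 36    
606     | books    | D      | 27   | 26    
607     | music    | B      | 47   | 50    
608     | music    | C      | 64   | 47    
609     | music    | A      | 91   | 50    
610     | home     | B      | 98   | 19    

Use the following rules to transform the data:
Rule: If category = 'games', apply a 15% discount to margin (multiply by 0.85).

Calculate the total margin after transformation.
355.3

Step 1: Records with category = 'games' have total margin = 38
Step 2: Apply multiplier: 38 × 0.85 = 32.3
Step 3: Other records total: 323
Step 4: Final sum = 32.3 + 323 = 355.3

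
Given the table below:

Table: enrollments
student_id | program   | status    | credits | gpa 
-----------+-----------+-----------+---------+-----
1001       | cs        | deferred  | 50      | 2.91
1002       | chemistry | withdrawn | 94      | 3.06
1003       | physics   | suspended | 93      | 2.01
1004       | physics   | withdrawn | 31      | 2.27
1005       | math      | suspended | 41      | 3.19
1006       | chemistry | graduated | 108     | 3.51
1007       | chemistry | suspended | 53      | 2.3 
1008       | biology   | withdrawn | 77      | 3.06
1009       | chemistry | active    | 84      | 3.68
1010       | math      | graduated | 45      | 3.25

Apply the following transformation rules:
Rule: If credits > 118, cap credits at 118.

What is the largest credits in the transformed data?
108

Step 1: Original maximum credits = 108
Step 2: Check cap of 118 against maximum
Step 3: No records exceed the cap (max 108 <= cap 118), so no capping applies
Step 4: Maximum after transformation = 108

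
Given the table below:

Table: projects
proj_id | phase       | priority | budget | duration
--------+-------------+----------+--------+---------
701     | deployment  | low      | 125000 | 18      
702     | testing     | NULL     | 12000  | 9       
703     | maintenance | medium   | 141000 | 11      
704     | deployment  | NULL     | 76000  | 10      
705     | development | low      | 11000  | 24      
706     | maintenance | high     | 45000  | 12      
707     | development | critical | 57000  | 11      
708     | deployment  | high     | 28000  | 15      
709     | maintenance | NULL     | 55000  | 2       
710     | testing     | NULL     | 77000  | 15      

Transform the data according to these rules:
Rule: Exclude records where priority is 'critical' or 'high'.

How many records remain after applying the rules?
7

Step 1: Count records to exclude
  - 1 (critical) + 2 (high) = 3 records
Step 2: Total records: 10
Step 3: Remaining = 10 - 3 = 7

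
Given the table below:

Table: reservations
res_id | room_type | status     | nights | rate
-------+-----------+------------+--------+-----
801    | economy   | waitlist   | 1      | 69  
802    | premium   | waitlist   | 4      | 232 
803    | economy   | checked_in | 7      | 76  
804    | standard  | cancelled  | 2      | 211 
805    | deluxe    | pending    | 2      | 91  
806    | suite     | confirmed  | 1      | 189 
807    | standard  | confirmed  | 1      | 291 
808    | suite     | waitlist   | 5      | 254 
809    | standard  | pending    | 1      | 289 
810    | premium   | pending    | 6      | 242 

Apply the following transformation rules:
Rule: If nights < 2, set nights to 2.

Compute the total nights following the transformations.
34

Step 1: 4 records have nights < 2
Step 2: These records originally summed to 4
Step 3: After setting to minimum: 4 × 2 = 8
Step 4: Unaffected records sum: 26
Step 5: Final sum = 8 + 26 = 34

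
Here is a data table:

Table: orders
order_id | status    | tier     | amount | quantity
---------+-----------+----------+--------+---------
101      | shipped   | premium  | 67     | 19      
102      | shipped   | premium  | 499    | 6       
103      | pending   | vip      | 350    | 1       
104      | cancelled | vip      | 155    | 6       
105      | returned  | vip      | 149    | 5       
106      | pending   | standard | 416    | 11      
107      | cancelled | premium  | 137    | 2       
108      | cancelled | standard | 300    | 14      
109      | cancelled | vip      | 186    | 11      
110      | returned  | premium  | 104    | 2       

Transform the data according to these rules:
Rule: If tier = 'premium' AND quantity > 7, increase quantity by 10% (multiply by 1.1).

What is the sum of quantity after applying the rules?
78.9

Step 1: Find records where tier = 'premium' AND quantity > 7
Step 2: 1 records match, summing to 19
Step 3: After multiplier: 19 × 1.1 = 20.9
Step 4: Unaffected records sum: 58
Step 5: Final sum = 20.9 + 58 = 78.9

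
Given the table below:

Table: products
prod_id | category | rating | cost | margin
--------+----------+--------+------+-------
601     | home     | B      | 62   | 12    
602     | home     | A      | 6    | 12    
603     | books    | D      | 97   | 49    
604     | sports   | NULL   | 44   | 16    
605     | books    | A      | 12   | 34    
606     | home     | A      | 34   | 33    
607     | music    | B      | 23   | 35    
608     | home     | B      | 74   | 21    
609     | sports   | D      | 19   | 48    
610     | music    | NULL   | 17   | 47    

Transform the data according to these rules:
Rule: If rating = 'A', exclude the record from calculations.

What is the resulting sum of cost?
336

Step 1: Identify records where rating = 'A'
Step 2: The excluded records sum to 52
Step 3: Original total cost = 388
Step 4: Remaining total = 388 - 52 = 336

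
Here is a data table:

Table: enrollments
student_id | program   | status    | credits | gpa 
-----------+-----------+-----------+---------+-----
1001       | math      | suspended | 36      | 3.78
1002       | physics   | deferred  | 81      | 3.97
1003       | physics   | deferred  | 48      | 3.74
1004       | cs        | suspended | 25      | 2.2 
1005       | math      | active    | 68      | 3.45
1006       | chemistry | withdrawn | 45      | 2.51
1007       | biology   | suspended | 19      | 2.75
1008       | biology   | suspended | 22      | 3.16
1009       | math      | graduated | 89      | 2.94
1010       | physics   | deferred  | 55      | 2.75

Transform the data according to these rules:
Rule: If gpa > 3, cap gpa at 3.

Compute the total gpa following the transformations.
28.15

Step 1: 5 records have gpa > 3
Step 2: These records originally summed to 18.1
Step 3: After capping: 5 × 3 = 15
Step 4: Unaffected records sum: 13.15
Step 5: Final sum = 15 + 13.15 = 28.15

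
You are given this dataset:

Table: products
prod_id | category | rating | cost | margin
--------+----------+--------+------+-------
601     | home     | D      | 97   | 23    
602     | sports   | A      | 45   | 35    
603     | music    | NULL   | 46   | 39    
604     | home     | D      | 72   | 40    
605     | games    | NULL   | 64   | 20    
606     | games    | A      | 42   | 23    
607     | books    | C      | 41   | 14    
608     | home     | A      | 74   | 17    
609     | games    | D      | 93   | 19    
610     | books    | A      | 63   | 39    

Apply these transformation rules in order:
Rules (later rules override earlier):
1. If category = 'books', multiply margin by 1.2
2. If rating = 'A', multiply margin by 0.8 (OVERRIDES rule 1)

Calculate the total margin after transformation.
249.0

Step 1: Rule 2 takes priority for records with rating = 'A'
  - 4 records: 114 × 0.8 = 91.2
Step 2: Rule 1 applies to remaining records with category = 'books'
  - 1 records: 14 × 1.2 = 16.8
Step 3: Other records unchanged: 141
Step 4: Final sum = 91.2 + 16.8 + 141 = 249.0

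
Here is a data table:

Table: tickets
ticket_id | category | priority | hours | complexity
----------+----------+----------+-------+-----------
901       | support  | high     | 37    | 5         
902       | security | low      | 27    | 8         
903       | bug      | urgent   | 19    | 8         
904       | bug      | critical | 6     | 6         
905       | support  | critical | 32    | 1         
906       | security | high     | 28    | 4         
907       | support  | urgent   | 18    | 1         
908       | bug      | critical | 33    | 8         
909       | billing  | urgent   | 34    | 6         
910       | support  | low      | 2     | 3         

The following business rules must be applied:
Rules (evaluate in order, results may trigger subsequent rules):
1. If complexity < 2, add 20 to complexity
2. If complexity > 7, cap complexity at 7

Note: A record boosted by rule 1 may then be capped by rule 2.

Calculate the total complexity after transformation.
59

Step 1: Apply rule 1 to records with complexity < 2
  - 2 records get bonus of 20
  - Of these, 2 records then exceed 7 and get capped
Step 2: Apply rule 2 to records with complexity > 7
  - 3 records (original) are capped
Step 3: Calculate final sum = 59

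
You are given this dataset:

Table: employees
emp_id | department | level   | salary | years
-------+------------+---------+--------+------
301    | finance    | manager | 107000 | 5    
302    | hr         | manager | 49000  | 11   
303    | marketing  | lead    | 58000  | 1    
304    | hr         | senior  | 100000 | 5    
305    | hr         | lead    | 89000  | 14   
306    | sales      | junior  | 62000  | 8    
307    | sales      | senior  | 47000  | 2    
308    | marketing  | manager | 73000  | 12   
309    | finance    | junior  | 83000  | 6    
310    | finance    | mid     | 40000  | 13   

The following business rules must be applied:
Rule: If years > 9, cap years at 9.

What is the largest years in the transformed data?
9

Step 1: Original maximum years = 14
Step 2: Apply cap at 9
Step 3: 4 records had years > 9 and were capped
Step 4: Maximum after transformation = 9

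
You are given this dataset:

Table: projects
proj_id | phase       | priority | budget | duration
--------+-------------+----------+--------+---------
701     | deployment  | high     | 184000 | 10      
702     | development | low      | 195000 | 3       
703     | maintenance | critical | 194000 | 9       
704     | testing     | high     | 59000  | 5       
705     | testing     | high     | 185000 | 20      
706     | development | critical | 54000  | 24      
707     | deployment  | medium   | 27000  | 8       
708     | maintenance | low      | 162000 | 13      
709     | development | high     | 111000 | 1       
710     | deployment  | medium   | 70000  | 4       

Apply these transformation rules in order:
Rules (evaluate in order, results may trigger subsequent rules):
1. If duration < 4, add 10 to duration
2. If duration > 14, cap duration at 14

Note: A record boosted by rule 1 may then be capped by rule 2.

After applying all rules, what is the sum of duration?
101

Step 1: Apply rule 1 to records with duration < 4
  - 2 records get bonus of 10
  - Of these, 0 records then exceed 14 and get capped
Step 2: Apply rule 2 to records with duration > 14
  - 2 records (original) are capped
Step 3: Calculate final sum = 101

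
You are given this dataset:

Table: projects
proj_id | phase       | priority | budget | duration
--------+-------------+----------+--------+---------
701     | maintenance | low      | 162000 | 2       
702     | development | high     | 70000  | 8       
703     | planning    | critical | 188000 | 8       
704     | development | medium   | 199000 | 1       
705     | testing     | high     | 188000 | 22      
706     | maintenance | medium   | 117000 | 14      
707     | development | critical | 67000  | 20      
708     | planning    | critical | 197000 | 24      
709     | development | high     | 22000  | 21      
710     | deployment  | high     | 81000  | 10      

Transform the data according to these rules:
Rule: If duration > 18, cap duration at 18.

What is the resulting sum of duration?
115

Step 1: 4 records have duration > 18
Step 2: These records originally summed to 87
Step 3: After capping: 4 × 18 = 72
Step 4: Unaffected records sum: 43
Step 5: Final sum = 72 + 43 = 115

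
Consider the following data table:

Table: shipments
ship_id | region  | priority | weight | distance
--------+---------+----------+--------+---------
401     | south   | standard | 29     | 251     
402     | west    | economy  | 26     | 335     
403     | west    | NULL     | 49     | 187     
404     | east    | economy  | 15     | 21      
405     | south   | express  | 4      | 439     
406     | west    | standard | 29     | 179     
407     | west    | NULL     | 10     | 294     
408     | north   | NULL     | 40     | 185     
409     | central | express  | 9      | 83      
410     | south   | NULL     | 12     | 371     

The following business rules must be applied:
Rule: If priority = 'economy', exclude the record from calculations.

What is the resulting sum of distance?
1989

Step 1: Identify records where priority = 'economy'
Step 2: The excluded records sum to 356
Step 3: Original total distance = 2345
Step 4: Remaining total = 2345 - 356 = 1989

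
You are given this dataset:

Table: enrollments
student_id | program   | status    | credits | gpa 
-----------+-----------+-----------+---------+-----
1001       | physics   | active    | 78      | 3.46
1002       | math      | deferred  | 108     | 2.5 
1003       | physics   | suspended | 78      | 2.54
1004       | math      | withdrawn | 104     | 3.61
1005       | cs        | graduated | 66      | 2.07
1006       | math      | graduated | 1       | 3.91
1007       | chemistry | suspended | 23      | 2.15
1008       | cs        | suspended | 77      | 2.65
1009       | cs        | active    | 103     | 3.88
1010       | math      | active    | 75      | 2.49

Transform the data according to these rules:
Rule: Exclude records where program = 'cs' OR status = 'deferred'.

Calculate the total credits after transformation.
359

Step 1: Find records where program = 'cs' OR status = 'deferred'
Step 2: 4 records match, summing to 354
Step 3: Original sum: 713
Step 4: Remaining sum = 713 - 354 = 359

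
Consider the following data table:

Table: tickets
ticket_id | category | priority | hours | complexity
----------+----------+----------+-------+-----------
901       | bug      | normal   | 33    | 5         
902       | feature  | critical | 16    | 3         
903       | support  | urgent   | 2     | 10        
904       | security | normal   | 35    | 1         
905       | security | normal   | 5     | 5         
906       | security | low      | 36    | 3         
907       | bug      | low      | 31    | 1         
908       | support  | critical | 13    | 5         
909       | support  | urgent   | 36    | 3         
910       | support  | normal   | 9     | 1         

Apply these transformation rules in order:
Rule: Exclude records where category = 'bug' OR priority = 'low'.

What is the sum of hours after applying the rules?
116

Step 1: Find records where category = 'bug' OR priority = 'low'
Step 2: 3 records match, summing to 100
Step 3: Original sum: 216
Step 4: Remaining sum = 216 - 100 = 116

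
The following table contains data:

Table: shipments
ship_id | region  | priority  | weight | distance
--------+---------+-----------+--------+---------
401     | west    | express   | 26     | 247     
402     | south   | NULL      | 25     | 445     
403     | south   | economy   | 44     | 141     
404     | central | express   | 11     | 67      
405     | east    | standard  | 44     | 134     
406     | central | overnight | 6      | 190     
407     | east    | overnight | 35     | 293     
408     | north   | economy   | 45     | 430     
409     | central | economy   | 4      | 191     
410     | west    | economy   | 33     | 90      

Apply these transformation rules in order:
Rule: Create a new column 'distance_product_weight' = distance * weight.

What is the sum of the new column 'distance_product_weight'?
64863

Step 1: For each record, compute distance * weight
Example calculations:
  247 * 26 = 6422
  445 * 25 = 11125
  141 * 44 = 6204
  ...
Step 2: Sum all derived values
Step 3: Total = 64863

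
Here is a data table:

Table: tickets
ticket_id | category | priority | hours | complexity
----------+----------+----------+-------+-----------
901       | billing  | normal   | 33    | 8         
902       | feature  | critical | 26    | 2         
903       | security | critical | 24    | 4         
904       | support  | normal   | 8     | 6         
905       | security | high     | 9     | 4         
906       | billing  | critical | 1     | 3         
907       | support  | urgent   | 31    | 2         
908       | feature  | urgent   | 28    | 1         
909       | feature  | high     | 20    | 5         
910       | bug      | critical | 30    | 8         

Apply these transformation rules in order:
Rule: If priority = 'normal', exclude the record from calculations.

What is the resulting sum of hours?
169

Step 1: Identify records where priority = 'normal'
Step 2: The excluded records sum to 41
Step 3: Original total hours = 210
Step 4: Remaining total = 210 - 41 = 169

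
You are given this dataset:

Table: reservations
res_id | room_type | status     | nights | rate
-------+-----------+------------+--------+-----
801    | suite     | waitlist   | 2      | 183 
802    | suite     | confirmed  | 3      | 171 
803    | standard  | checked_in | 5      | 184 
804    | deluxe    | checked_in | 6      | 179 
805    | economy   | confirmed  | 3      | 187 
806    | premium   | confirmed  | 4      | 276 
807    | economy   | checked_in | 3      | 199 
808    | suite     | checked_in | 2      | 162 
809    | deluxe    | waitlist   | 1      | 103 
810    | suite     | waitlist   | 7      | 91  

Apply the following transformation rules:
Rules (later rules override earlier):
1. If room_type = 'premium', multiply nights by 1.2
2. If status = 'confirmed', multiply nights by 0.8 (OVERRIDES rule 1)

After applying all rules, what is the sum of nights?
34.0

Step 1: Rule 2 takes priority for records with status = 'confirmed'
  - 3 records: 10 × 0.8 = 8.0
Step 2: Rule 1 applies to remaining records with room_type = 'premium'
  - 0 records: 0 × 1.2 = 0.0
Step 3: Other records unchanged: 26
Step 4: Final sum = 8.0 + 0.0 + 26 = 34.0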